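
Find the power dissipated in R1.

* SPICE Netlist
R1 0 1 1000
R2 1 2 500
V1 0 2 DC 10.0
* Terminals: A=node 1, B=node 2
Nodal analysis, taking node 2 as the 0 V reference.
Source V1 fixes V_0 = 10 V.
KCL at each unknown node (sum of currents leaving = 0; resistances in Ω):
  Node 1: (V_1 - 10)/1000 + (V_1 - 0)/500 = 0
Collecting terms: 0.003 × V_1 = 0.01  =>  V_1 = 3.333 V
I_R1 = (V_0 - V_1)/R1 = (10 - 3.333)/1000 = 0.006667 A
P_R1 = I_R1² × R1 = (0.006667)² × 1000 = 0.04444 W

Final answer: 0.04444 W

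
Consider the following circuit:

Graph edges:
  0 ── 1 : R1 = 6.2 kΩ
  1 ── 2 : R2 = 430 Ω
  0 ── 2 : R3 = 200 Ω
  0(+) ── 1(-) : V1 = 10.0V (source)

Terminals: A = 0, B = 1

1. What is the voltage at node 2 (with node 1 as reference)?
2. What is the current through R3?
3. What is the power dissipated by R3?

Nodal analysis, taking node 1 as the 0 V reference.
Source V1 fixes V_0 = 10 V.
KCL at each unknown node (sum of currents leaving = 0; resistances in Ω):
  Node 2: (V_2 - 0)/430 + (V_2 - 10)/200 = 0
Collecting terms: 0.007326 × V_2 = 0.05  =>  V_2 = 6.825 V
Part 1:
  Read off the nodal solution: V_2 = 6.825 V
Part 2:
  I_R3 = (V_0 - V_2)/R3 = (10 - 6.825)/200 = 0.01587 A
  Magnitude: I_R3 = 0.01587 A
Part 3:
  I_R3 = (V_0 - V_2)/R3 = (10 - 6.825)/200 = 0.01587 A
  P_R3 = I_R3² × R3 = (0.01587)² × 200 = 0.05039 W

Final answers:
1. V_2 = 6.825 V
2. I_R3 = 0.01587 A
3. P_R3 = 0.05039 W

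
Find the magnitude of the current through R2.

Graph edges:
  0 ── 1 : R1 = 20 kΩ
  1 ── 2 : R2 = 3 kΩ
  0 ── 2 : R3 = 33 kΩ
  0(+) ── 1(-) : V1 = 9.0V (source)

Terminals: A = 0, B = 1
Nodal analysis, taking node 1 as the 0 V reference.
Source V1 fixes V_0 = 9 V.
KCL at each unknown node (sum of currents leaving = 0; resistances in Ω):
  Node 2: (V_2 - 0)/3000 + (V_2 - 9)/33000 = 0
Collecting terms: 0.0003636 × V_2 = 0.0002727  =>  V_2 = 0.75 V
I_R2 = (V_1 - V_2)/R2 = (0 - 0.75)/3000 = -0.00025 A
|I_R2| = 0.00025 A

Final answer: |I_R2| = 0.00025 A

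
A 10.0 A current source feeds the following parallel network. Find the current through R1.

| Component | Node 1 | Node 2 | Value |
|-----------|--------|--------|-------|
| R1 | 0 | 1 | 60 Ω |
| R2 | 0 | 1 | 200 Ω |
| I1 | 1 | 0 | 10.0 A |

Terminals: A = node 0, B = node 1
All resistors sit directly between nodes 0 and 1, so they are in parallel and share one voltage V; the full source current 10 A splits among them.
1/R_par = 1/60 + 1/200 = 0.02167 S  =>  R_par = 46.15 Ω
V = I × R_par = 10 × 46.15 = 461.5 V
I_R1 = V/R1 = 461.5/60 = 7.692 A

Final answer: 7.692 A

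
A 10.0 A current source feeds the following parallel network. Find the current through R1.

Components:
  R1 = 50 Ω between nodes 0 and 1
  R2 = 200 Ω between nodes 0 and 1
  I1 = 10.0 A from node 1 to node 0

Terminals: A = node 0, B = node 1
All resistors sit directly between nodes 0 and 1, so they are in parallel and share one voltage V; the full source current 10 A splits among them.
1/R_par = 1/50 + 1/200 = 0.025 S  =>  R_par = 40 Ω
V = I × R_par = 10 × 40 = 400 V
I_R1 = V/R1 = 400/50 = 8 A

Final answer: 8 A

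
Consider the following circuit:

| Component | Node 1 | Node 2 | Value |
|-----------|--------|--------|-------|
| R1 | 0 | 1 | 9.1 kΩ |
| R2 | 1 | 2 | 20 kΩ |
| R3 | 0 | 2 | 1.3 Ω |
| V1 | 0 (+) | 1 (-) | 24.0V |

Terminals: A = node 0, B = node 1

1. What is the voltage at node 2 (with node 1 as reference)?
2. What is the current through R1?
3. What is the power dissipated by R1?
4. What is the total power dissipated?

Nodal analysis, taking node 1 as the 0 V reference.
Source V1 fixes V_0 = 24 V.
KCL at each unknown node (sum of currents leaving = 0; resistances in Ω):
  Node 2: (V_2 - 0)/20000 + (V_2 - 24)/1.3 = 0
Collecting terms: 0.7693 × V_2 = 18.46  =>  V_2 = 24 V
Part 1:
  Read off the nodal solution: V_2 = 24 V
Part 2:
  I_R1 = (V_0 - V_1)/R1 = (24 - 0)/9100 = 0.002637 A
  Magnitude: I_R1 = 0.002637 A
Part 3:
  I_R1 = (V_0 - V_1)/R1 = (24 - 0)/9100 = 0.002637 A
  P_R1 = I_R1² × R1 = (0.002637)² × 9100 = 0.0633 W
Part 4:
  Power in each resistor, P = (ΔV)²/R:
    P_R1 = (24 - 0)²/9100 = 0.0633 W
    P_R2 = (0 - 24)²/20000 = 0.0288 W
    P_R3 = (24 - 24)²/1.3 = 0.000001872 W
  P_total = P_R1 + P_R2 + P_R3 = 0.09209 W

Final answers:
1. V_2 = 24 V
2. I_R1 = 0.002637 A
3. P_R1 = 0.0633 W
4. P_total = 0.09209 W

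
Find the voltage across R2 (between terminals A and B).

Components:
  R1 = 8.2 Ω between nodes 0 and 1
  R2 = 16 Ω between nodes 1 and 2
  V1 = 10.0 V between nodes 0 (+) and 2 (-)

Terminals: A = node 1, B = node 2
R1 and R2 are in series across V1 (node 0 → node 1 → node 2), and the output A–B is taken across R2, so this is a voltage divider.
Series current: I = V1/(R1 + R2) = 10/(8.2 + 16) = 10/24.2 = 0.4132 A
V_R2 = I × R2 = V1 × R2/(R1 + R2) = 10 × 16/24.2 = 6.612 V

Final answer: 6.612 V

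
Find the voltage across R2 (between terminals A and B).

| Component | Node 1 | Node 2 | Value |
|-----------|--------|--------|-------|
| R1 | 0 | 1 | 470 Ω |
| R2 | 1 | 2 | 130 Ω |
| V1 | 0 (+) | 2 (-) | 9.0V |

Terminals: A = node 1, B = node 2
R1 and R2 are in series across V1 (node 0 → node 1 → node 2), and the output A–B is taken across R2, so this is a voltage divider.
Series current: I = V1/(R1 + R2) = 9/(470 + 130) = 9/600 = 0.015 A
V_R2 = I × R2 = V1 × R2/(R1 + R2) = 9 × 130/600 = 1.95 V

Final answer: 1.95 V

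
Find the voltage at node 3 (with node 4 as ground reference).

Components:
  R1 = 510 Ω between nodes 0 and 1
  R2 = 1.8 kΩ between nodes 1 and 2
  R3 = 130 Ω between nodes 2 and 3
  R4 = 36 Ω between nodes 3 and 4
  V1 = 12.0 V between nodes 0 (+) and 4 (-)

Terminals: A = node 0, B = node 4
Nodal analysis, taking node 4 as the 0 V reference.
Source V1 fixes V_0 = 12 V.
KCL at each unknown node (sum of currents leaving = 0; resistances in Ω):
  Node 1: (V_1 - 12)/510 + (V_1 - V_2)/1800 = 0
  Node 2: (V_2 - V_1)/1800 + (V_2 - V_3)/130 = 0
  Node 3: (V_3 - V_2)/130 + (V_3 - 0)/36 = 0
Collecting terms (coefficients in siemens):
  0.002516·V_1 - 0.0005556·V_2 = 0.02353
  0.008248·V_2 - 0.0005556·V_1 - 0.007692·V_3 = 0
  0.03547·V_3 - 0.007692·V_2 = 0
Solving these 3 simultaneous equations (Gaussian elimination) gives:
  V_1 = 9.528 V, V_2 = 0.8045 V, V_3 = 0.1745 V
The requested potential is V_3 = 0.1745 V.

Final answer: V_3 = 0.1745 V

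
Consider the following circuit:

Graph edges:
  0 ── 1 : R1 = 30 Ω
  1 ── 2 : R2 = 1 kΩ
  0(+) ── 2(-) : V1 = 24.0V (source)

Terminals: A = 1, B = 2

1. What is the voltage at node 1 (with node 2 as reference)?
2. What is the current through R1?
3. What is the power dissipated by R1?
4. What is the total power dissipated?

Nodal analysis, taking node 2 as the 0 V reference.
Source V1 fixes V_0 = 24 V.
KCL at each unknown node (sum of currents leaving = 0; resistances in Ω):
  Node 1: (V_1 - 24)/30 + (V_1 - 0)/1000 = 0
Collecting terms: 0.03433 × V_1 = 0.8  =>  V_1 = 23.3 V
Part 1:
  Read off the nodal solution: V_1 = 23.3 V
Part 2:
  I_R1 = (V_0 - V_1)/R1 = (24 - 23.3)/30 = 0.0233 A
  Magnitude: I_R1 = 0.0233 A
Part 3:
  I_R1 = (V_0 - V_1)/R1 = (24 - 23.3)/30 = 0.0233 A
  P_R1 = I_R1² × R1 = (0.0233)² × 30 = 0.01629 W
Part 4:
  Power in each resistor, P = (ΔV)²/R:
    P_R1 = (24 - 23.3)²/30 = 0.01629 W
    P_R2 = (23.3 - 0)²/1000 = 0.5429 W
  P_total = P_R1 + P_R2 = 0.5592 W

Final answers:
1. V_1 = 23.3 V
2. I_R1 = 0.0233 A
3. P_R1 = 0.01629 W
4. P_total = 0.5592 W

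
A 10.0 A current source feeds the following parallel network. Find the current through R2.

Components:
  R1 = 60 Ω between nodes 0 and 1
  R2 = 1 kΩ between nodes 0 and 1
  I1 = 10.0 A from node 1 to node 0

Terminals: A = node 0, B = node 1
All resistors sit directly between nodes 0 and 1, so they are in parallel and share one voltage V; the full source current 10 A splits among them.
1/R_par = 1/60 + 1/1000 = 0.01767 S  =>  R_par = 56.6 Ω
V = I × R_par = 10 × 56.6 = 566 V
I_R2 = V/R2 = 566/1000 = 0.566 A

Final answer: 0.566 A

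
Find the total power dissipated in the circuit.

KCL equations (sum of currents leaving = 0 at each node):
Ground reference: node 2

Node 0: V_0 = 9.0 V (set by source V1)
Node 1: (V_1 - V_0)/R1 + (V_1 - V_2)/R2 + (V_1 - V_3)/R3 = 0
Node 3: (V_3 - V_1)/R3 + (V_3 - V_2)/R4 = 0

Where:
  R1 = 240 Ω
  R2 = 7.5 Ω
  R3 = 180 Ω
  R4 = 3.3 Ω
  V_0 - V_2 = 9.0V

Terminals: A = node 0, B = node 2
Nodal analysis, taking node 2 as the 0 V reference.
Source V1 fixes V_0 = 9 V.
KCL at each unknown node (sum of currents leaving = 0; resistances in Ω):
  Node 1: (V_1 - 9)/240 + (V_1 - 0)/7.5 + (V_1 - V_3)/180 = 0
  Node 3: (V_3 - V_1)/180 + (V_3 - 0)/3.3 = 0
Collecting terms (coefficients in siemens):
  0.1431·V_1 - 0.005556·V_3 = 0.0375
  0.3086·V_3 - 0.005556·V_1 = 0
Determinant D = (0.1431)(0.3086) - (-0.005556)(-0.005556) = 0.04411
V_1 = [(0.0375)(0.3086) - (-0.005556)(0)]/D = 0.2623 V
V_3 = [(0.1431)(0) - (0.0375)(-0.005556)]/D = 0.004723 V
Power in each resistor, P = (ΔV)²/R:
  P_R1 = (9 - 0.2623)²/240 = 0.3181 W
  P_R2 = (0.2623 - 0)²/7.5 = 0.009175 W
  P_R3 = (0.2623 - 0.004723)²/180 = 0.0003686 W
  P_R4 = (0 - 0.004723)²/3.3 = 0.000006758 W
P_total = P_R1 + P_R2 + P_R3 + P_R4 = 0.3277 W

Final answer: 0.3277 W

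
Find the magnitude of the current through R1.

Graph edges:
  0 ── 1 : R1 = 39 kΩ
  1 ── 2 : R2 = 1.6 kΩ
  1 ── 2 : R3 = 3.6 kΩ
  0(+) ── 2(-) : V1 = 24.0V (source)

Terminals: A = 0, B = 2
Nodal analysis, taking node 2 as the 0 V reference.
Source V1 fixes V_0 = 24 V.
KCL at each unknown node (sum of currents leaving = 0; resistances in Ω):
  Node 1: (V_1 - 24)/39000 + (V_1 - 0)/1600 + (V_1 - 0)/3600 = 0
Collecting terms: 0.0009284 × V_1 = 0.0006154  =>  V_1 = 0.6628 V
I_R1 = (V_0 - V_1)/R1 = (24 - 0.6628)/39000 = 0.0005984 A
|I_R1| = 0.0005984 A

Final answer: |I_R1| = 0.0005984 A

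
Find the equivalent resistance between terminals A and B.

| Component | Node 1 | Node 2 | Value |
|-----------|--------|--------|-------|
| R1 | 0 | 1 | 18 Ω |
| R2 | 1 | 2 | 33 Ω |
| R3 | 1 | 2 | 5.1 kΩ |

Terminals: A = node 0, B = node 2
Reduce the network between node 0 (A) and node 2 (B) by series/parallel combination:
  Rp1 = R2 ‖ R3 (parallel, both between nodes 1 and 2) = 1/(1/33 + 1/5100) = 32.79 Ω
  Rs1 = R1 + Rp1 (series, joined only at node 1) = 18 + 32.79 = 50.79 Ω
R_eq = 50.79 Ω

Final answer: 50.79 Ω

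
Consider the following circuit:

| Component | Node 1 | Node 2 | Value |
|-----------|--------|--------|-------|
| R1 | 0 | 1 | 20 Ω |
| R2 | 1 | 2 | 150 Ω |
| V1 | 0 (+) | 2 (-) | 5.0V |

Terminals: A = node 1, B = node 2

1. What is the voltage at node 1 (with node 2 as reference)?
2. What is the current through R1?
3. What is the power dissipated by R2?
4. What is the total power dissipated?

Nodal analysis, taking node 2 as the 0 V reference.
Source V1 fixes V_0 = 5 V.
KCL at each unknown node (sum of currents leaving = 0; resistances in Ω):
  Node 1: (V_1 - 5)/20 + (V_1 - 0)/150 = 0
Collecting terms: 0.05667 × V_1 = 0.25  =>  V_1 = 4.412 V
Part 1:
  Read off the nodal solution: V_1 = 4.412 V
Part 2:
  I_R1 = (V_0 - V_1)/R1 = (5 - 4.412)/20 = 0.02941 A
  Magnitude: I_R1 = 0.02941 A
Part 3:
  I_R2 = (V_1 - V_2)/R2 = (4.412 - 0)/150 = 0.02941 A
  P_R2 = I_R2² × R2 = (0.02941)² × 150 = 0.1298 W
Part 4:
  Power in each resistor, P = (ΔV)²/R:
    P_R1 = (5 - 4.412)²/20 = 0.0173 W
    P_R2 = (4.412 - 0)²/150 = 0.1298 W
  P_total = P_R1 + P_R2 = 0.1471 W

Final answers:
1. V_1 = 4.412 V
2. I_R1 = 0.02941 A
3. P_R2 = 0.1298 W
4. P_total = 0.1471 W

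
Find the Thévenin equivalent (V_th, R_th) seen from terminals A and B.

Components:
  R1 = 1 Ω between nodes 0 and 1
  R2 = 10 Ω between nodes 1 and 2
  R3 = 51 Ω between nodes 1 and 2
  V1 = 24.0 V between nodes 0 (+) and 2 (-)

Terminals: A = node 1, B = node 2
Step 1 — V_th is the open-circuit voltage V_A - V_B (nothing connected across the terminals).
Nodal analysis, taking node 2 as the 0 V reference.
Source V1 fixes V_0 = 24 V.
KCL at each unknown node (sum of currents leaving = 0; resistances in Ω):
  Node 1: (V_1 - 24)/1 + (V_1 - 0)/10 + (V_1 - 0)/51 = 0
Collecting terms: 1.12 × V_1 = 24  =>  V_1 = 21.44 V
V_th = V_1 - V_2 = 21.44 - 0 = 21.44 V
Step 2 — R_th: zero the source — replace V1 by a short circuit (node 2 merges into node 0) — and find the resistance seen between A (node 1) and B (node 0).
Reduce the network between node 1 (A) and node 0 (B) by series/parallel combination:
  Rp1 = R1 ‖ R2 ‖ R3 (parallel, all between nodes 0 and 1) = 1/(1/1 + 1/10 + 1/51) = 0.8932 Ω
R_th = 0.8932 Ω

Final answer: V_th = 21.44 V, R_th = 0.8932 Ω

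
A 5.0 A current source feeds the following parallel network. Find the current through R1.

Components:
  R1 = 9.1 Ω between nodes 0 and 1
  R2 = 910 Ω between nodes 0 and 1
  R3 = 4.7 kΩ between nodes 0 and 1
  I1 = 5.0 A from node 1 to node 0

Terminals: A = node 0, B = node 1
All resistors sit directly between nodes 0 and 1, so they are in parallel and share one voltage V; the full source current 5 A splits among them.
1/R_par = 1/9.1 + 1/910 + 1/4700 = 0.1112 S  =>  R_par = 8.993 Ω
V = I × R_par = 5 × 8.993 = 44.96 V
I_R1 = V/R1 = 44.96/9.1 = 4.941 A

Final answer: 4.941 A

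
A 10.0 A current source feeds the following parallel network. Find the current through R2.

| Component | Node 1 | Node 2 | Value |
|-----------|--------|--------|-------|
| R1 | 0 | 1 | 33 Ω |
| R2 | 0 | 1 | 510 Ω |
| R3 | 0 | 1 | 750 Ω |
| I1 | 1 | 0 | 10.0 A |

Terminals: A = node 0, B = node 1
All resistors sit directly between nodes 0 and 1, so they are in parallel and share one voltage V; the full source current 10 A splits among them.
1/R_par = 1/33 + 1/510 + 1/750 = 0.0336 S  =>  R_par = 29.76 Ω
V = I × R_par = 10 × 29.76 = 297.6 V
I_R2 = V/R2 = 297.6/510 = 0.5836 A

Final answer: 0.5836 A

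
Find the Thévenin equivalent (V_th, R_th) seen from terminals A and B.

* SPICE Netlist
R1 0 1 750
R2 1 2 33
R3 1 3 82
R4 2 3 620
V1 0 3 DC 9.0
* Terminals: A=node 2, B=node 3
Step 1 — V_th is the open-circuit voltage V_A - V_B (nothing connected across the terminals).
Nodal analysis, taking node 3 as the 0 V reference.
Source V1 fixes V_0 = 9 V.
KCL at each unknown node (sum of currents leaving = 0; resistances in Ω):
  Node 1: (V_1 - 9)/750 + (V_1 - V_2)/33 + (V_1 - 0)/82 = 0
  Node 2: (V_2 - V_1)/33 + (V_2 - 0)/620 = 0
Collecting terms (coefficients in siemens):
  0.04383·V_1 - 0.0303·V_2 = 0.012
  0.03192·V_2 - 0.0303·V_1 = 0
Determinant D = (0.04383)(0.03192) - (-0.0303)(-0.0303) = 0.0004806
V_1 = [(0.012)(0.03192) - (-0.0303)(0)]/D = 0.7968 V
V_2 = [(0.04383)(0) - (0.012)(-0.0303)]/D = 0.7566 V
V_th = V_2 - V_3 = 0.7566 - 0 = 0.7566 V
Step 2 — R_th: zero the source — replace V1 by a short circuit (node 3 merges into node 0) — and find the resistance seen between A (node 2) and B (node 0).
Reduce the network between node 2 (A) and node 0 (B) by series/parallel combination:
  Rp1 = R1 ‖ R3 (parallel, both between nodes 0 and 1) = 1/(1/750 + 1/82) = 73.92 Ω
  Rs1 = R2 + Rp1 (series, joined only at node 1) = 33 + 73.92 = 106.9 Ω
  Rp2 = R4 ‖ Rs1 (parallel, both between nodes 0 and 2) = 1/(1/620 + 1/106.9) = 91.19 Ω
R_th = 91.19 Ω

Final answer: V_th = 0.7566 V, R_th = 91.19 Ω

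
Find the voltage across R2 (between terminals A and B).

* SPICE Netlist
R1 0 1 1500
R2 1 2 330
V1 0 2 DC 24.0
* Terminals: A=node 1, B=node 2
R1 and R2 are in series across V1 (node 0 → node 1 → node 2), and the output A–B is taken across R2, so this is a voltage divider.
Series current: I = V1/(R1 + R2) = 24/(1500 + 330) = 24/1830 = 0.01311 A
V_R2 = I × R2 = V1 × R2/(R1 + R2) = 24 × 330/1830 = 4.328 V

Final answer: 4.328 V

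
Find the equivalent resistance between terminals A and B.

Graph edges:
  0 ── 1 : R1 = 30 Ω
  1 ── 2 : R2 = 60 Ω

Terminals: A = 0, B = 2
Reduce the network between node 0 (A) and node 2 (B) by series/parallel combination:
  Rs1 = R1 + R2 (series, joined only at node 1) = 30 + 60 = 90 Ω
R_eq = 90 Ω

Final answer: 90 Ω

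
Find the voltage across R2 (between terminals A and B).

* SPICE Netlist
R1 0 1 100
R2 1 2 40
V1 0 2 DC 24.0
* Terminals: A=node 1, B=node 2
R1 and R2 are in series across V1 (node 0 → node 1 → node 2), and the output A–B is taken across R2, so this is a voltage divider.
Series current: I = V1/(R1 + R2) = 24/(100 + 40) = 24/140 = 0.1714 A
V_R2 = I × R2 = V1 × R2/(R1 + R2) = 24 × 40/140 = 6.857 V

Final answer: 6.857 V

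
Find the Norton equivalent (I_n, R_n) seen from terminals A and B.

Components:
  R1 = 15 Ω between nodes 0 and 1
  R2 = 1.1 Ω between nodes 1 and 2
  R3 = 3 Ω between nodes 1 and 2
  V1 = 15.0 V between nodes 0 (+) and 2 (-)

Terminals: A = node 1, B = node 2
Find the Thévenin equivalent first; then I_n = V_th/R_th and R_n = R_th.
Step 1 — V_th is the open-circuit voltage V_A - V_B (nothing connected across the terminals).
Nodal analysis, taking node 2 as the 0 V reference.
Source V1 fixes V_0 = 15 V.
KCL at each unknown node (sum of currents leaving = 0; resistances in Ω):
  Node 1: (V_1 - 15)/15 + (V_1 - 0)/1.1 + (V_1 - 0)/3 = 0
Collecting terms: 1.309 × V_1 = 1  =>  V_1 = 0.7639 V
V_th = V_1 - V_2 = 0.7639 - 0 = 0.7639 V
Step 2 — R_th: zero the source — replace V1 by a short circuit (node 2 merges into node 0) — and find the resistance seen between A (node 1) and B (node 0).
Reduce the network between node 1 (A) and node 0 (B) by series/parallel combination:
  Rp1 = R1 ‖ R2 ‖ R3 (parallel, all between nodes 0 and 1) = 1/(1/15 + 1/1.1 + 1/3) = 0.7639 Ω
R_th = 0.7639 Ω
I_n = V_th/R_th = 0.7639/0.7639 = 1 A, and R_n = R_th = 0.7639 Ω

Final answer: I_n = 1 A, R_n = 0.7639 Ω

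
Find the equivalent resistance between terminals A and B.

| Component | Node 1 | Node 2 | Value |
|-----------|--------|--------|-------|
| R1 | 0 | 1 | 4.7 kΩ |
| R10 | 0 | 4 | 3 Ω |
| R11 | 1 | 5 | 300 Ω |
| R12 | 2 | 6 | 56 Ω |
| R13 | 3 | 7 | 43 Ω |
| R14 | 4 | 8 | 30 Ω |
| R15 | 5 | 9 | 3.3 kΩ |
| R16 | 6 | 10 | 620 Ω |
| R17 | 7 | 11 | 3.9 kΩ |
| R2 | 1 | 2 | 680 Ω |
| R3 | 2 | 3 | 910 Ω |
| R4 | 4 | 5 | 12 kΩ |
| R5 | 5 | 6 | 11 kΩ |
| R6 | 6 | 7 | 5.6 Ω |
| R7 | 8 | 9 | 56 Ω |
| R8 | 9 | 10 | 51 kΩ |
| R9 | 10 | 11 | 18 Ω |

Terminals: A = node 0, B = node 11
The network is not a plain series/parallel combination. Inject a 1 A test current into terminal A (node 0) and return it from terminal B (node 11); then R_eq = V_A / (1 A).
Nodal analysis, taking node 11 as the 0 V reference.
Current source I_test pushes 1 A into node 0 and draws it out of node 11.
KCL at each unknown node (sum of currents leaving = 0; resistances in Ω):
  Node 0: (V_0 - V_1)/4700 + (V_0 - V_4)/3 - 1 = 0
  Node 1: (V_1 - V_0)/4700 + (V_1 - V_2)/680 + (V_1 - V_5)/300 = 0
  Node 2: (V_2 - V_1)/680 + (V_2 - V_3)/910 + (V_2 - V_6)/56 = 0
  Node 3: (V_3 - V_2)/910 + (V_3 - V_7)/43 = 0
  Node 4: (V_4 - V_0)/3 + (V_4 - V_5)/12000 + (V_4 - V_8)/30 = 0
  Node 5: (V_5 - V_1)/300 + (V_5 - V_4)/12000 + (V_5 - V_6)/11000 + (V_5 - V_9)/3300 = 0
  Node 6: (V_6 - V_2)/56 + (V_6 - V_5)/11000 + (V_6 - V_7)/5.6 + (V_6 - V_10)/620 = 0
  Node 7: (V_7 - V_3)/43 + (V_7 - V_6)/5.6 + (V_7 - 0)/3900 = 0
  Node 8: (V_8 - V_4)/30 + (V_8 - V_9)/56 = 0
  Node 9: (V_9 - V_5)/3300 + (V_9 - V_8)/56 + (V_9 - V_10)/51000 = 0
  Node 10: (V_10 - V_6)/620 + (V_10 - V_9)/51000 + (V_10 - 0)/18 = 0
Collecting terms (coefficients in siemens):
  0.3335·V_0 - 0.0002128·V_1 - 0.3333·V_4 = 1
  0.005017·V_1 - 0.0002128·V_0 - 0.001471·V_2 - 0.003333·V_5 = 0
  0.02043·V_2 - 0.001471·V_1 - 0.001099·V_3 - 0.01786·V_6 = 0
  0.02435·V_3 - 0.001099·V_2 - 0.02326·V_7 = 0
  0.3667·V_4 - 0.3333·V_0 - 0.00008333·V_5 - 0.03333·V_8 = 0
  0.003811·V_5 - 0.003333·V_1 - 0.00008333·V_4 - 0.00009091·V_6 - 0.000303·V_9 = 0
  0.1981·V_6 - 0.01786·V_2 - 0.00009091·V_5 - 0.1786·V_7 - 0.001613·V_10 = 0
  0.2021·V_7 - 0.02326·V_3 - 0.1786·V_6 = 0
  0.05119·V_8 - 0.03333·V_4 - 0.01786·V_9 = 0
  0.01818·V_9 - 0.000303·V_5 - 0.01786·V_8 - 0.00001961·V_10 = 0
  0.05719·V_10 - 0.001613·V_6 - 0.00001961·V_9 = 0
Solving these 11 simultaneous equations (Gaussian elimination) gives:
  V_0 = 2859 V, V_1 = 1159 V, V_2 = 565.3 V, V_3 = 520.8 V
  V_4 = 2857 V, V_5 = 1312 V, V_6 = 519.1 V, V_7 = 518.7 V
  V_8 = 2842 V, V_9 = 2813 V, V_10 = 15.61 V
R_eq = V_0 / 1 A = 2859 Ω = 2.859 kΩ

Final answer: 2.859 kΩ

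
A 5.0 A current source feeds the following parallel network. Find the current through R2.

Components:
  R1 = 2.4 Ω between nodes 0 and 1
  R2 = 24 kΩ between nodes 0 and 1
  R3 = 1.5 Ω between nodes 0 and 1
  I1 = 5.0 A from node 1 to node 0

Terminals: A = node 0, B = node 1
All resistors sit directly between nodes 0 and 1, so they are in parallel and share one voltage V; the full source current 5 A splits among them.
1/R_par = 1/2.4 + 1/24000 + 1/1.5 = 1.083 S  =>  R_par = 0.923 Ω
V = I × R_par = 5 × 0.923 = 4.615 V
I_R2 = V/R2 = 4.615/24000 = 0.0001923 A

Final answer: 0.0001923 A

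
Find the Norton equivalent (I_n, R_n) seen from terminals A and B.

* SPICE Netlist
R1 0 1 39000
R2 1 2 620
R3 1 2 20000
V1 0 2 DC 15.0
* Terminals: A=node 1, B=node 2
Find the Thévenin equivalent first; then I_n = V_th/R_th and R_n = R_th.
Step 1 — V_th is the open-circuit voltage V_A - V_B (nothing connected across the terminals).
Nodal analysis, taking node 2 as the 0 V reference.
Source V1 fixes V_0 = 15 V.
KCL at each unknown node (sum of currents leaving = 0; resistances in Ω):
  Node 1: (V_1 - 15)/39000 + (V_1 - 0)/620 + (V_1 - 0)/20000 = 0
Collecting terms: 0.001689 × V_1 = 0.0003846  =>  V_1 = 0.2278 V
V_th = V_1 - V_2 = 0.2278 - 0 = 0.2278 V
Step 2 — R_th: zero the source — replace V1 by a short circuit (node 2 merges into node 0) — and find the resistance seen between A (node 1) and B (node 0).
Reduce the network between node 1 (A) and node 0 (B) by series/parallel combination:
  Rp1 = R1 ‖ R2 ‖ R3 (parallel, all between nodes 0 and 1) = 1/(1/39000 + 1/620 + 1/20000) = 592.2 Ω
R_th = 592.2 Ω
I_n = V_th/R_th = 0.2278/592.2 = 0.0003846 A, and R_n = R_th = 592.2 Ω

Final answer: I_n = 0.0003846 A, R_n = 592.2 Ω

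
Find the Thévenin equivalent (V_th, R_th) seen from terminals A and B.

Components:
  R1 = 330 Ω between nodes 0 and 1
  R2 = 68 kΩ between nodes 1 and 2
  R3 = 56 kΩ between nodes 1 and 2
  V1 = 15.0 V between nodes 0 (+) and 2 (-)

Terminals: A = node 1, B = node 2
Step 1 — V_th is the open-circuit voltage V_A - V_B (nothing connected across the terminals).
Nodal analysis, taking node 2 as the 0 V reference.
Source V1 fixes V_0 = 15 V.
KCL at each unknown node (sum of currents leaving = 0; resistances in Ω):
  Node 1: (V_1 - 15)/330 + (V_1 - 0)/68000 + (V_1 - 0)/56000 = 0
Collecting terms: 0.003063 × V_1 = 0.04545  =>  V_1 = 14.84 V
V_th = V_1 - V_2 = 14.84 - 0 = 14.84 V
Step 2 — R_th: zero the source — replace V1 by a short circuit (node 2 merges into node 0) — and find the resistance seen between A (node 1) and B (node 0).
Reduce the network between node 1 (A) and node 0 (B) by series/parallel combination:
  Rp1 = R1 ‖ R2 ‖ R3 (parallel, all between nodes 0 and 1) = 1/(1/330 + 1/68000 + 1/56000) = 326.5 Ω
R_th = 326.5 Ω

Final answer: V_th = 14.84 V, R_th = 326.5 Ω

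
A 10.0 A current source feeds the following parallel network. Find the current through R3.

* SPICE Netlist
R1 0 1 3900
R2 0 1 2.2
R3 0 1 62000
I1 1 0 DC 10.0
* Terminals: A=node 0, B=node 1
All resistors sit directly between nodes 0 and 1, so they are in parallel and share one voltage V; the full source current 10 A splits among them.
1/R_par = 1/3900 + 1/2.2 + 1/62000 = 0.4548 S  =>  R_par = 2.199 Ω
V = I × R_par = 10 × 2.199 = 21.99 V
I_R3 = V/R3 = 21.99/62000 = 0.0003546 A

Final answer: 0.0003546 A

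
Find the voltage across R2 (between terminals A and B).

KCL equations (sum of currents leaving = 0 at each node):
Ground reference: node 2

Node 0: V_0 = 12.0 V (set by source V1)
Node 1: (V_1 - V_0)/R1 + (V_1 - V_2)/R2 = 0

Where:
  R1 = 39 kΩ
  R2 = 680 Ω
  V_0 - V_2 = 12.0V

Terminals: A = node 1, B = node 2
R1 and R2 are in series across V1 (node 0 → node 1 → node 2), and the output A–B is taken across R2, so this is a voltage divider.
Series current: I = V1/(R1 + R2) = 12/(39000 + 680) = 12/39680 = 0.0003024 A
V_R2 = I × R2 = V1 × R2/(R1 + R2) = 12 × 680/39680 = 0.2056 V

Final answer: 0.2056 V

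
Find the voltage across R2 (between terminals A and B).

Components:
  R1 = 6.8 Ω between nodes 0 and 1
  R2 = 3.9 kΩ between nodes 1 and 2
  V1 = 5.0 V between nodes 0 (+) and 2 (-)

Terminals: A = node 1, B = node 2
R1 and R2 are in series across V1 (node 0 → node 1 → node 2), and the output A–B is taken across R2, so this is a voltage divider.
Series current: I = V1/(R1 + R2) = 5/(6.8 + 3900) = 5/3907 = 0.00128 A
V_R2 = I × R2 = V1 × R2/(R1 + R2) = 5 × 3900/3907 = 4.991 V

Final answer: 4.991 V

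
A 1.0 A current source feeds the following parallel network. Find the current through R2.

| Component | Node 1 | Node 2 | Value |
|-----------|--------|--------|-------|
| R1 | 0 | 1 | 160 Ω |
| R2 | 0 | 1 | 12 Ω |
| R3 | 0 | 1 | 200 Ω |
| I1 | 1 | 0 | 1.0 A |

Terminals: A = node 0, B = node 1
All resistors sit directly between nodes 0 and 1, so they are in parallel and share one voltage V; the full source current 1 A splits among them.
1/R_par = 1/160 + 1/12 + 1/200 = 0.09458 S  =>  R_par = 10.57 Ω
V = I × R_par = 1 × 10.57 = 10.57 V
I_R2 = V/R2 = 10.57/12 = 0.8811 A

Final answer: 0.8811 A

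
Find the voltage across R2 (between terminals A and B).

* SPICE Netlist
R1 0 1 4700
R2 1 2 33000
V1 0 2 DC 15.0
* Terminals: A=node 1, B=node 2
R1 and R2 are in series across V1 (node 0 → node 1 → node 2), and the output A–B is taken across R2, so this is a voltage divider.
Series current: I = V1/(R1 + R2) = 15/(4700 + 33000) = 15/37700 = 0.0003979 A
V_R2 = I × R2 = V1 × R2/(R1 + R2) = 15 × 33000/37700 = 13.13 V

Final answer: 13.13 V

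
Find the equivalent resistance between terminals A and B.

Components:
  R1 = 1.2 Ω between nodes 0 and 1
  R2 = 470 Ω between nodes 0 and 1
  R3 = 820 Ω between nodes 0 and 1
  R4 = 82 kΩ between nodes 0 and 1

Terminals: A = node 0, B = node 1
Reduce the network between node 0 (A) and node 1 (B) by series/parallel combination:
  Rp1 = R1 ‖ R2 ‖ R3 ‖ R4 (parallel, all between nodes 0 and 1) = 1/(1/1.2 + 1/470 + 1/820 + 1/82000) = 1.195 Ω
R_eq = 1.195 Ω

Final answer: 1.195 Ω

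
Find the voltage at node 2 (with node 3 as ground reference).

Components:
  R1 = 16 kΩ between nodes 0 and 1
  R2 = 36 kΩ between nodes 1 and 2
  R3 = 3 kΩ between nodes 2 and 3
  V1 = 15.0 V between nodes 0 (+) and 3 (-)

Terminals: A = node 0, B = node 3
Nodal analysis, taking node 3 as the 0 V reference.
Source V1 fixes V_0 = 15 V.
KCL at each unknown node (sum of currents leaving = 0; resistances in Ω):
  Node 1: (V_1 - 15)/16000 + (V_1 - V_2)/36000 = 0
  Node 2: (V_2 - V_1)/36000 + (V_2 - 0)/3000 = 0
Collecting terms (coefficients in siemens):
  0.00009028·V_1 - 0.00002778·V_2 = 0.0009375
  0.0003611·V_2 - 0.00002778·V_1 = 0
Determinant D = (0.00009028)(0.0003611) - (-0.00002778)(-0.00002778) = 0.00000003183
V_1 = [(0.0009375)(0.0003611) - (-0.00002778)(0)]/D = 10.64 V
V_2 = [(0.00009028)(0) - (0.0009375)(-0.00002778)]/D = 0.8182 V
The requested potential is V_2 = 0.8182 V.

Final answer: V_2 = 0.8182 V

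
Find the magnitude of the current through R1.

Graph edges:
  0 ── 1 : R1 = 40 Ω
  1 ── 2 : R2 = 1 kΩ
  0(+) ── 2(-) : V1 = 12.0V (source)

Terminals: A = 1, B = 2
Nodal analysis, taking node 2 as the 0 V reference.
Source V1 fixes V_0 = 12 V.
KCL at each unknown node (sum of currents leaving = 0; resistances in Ω):
  Node 1: (V_1 - 12)/40 + (V_1 - 0)/1000 = 0
Collecting terms: 0.026 × V_1 = 0.3  =>  V_1 = 11.54 V
I_R1 = (V_0 - V_1)/R1 = (12 - 11.54)/40 = 0.01154 A
|I_R1| = 0.01154 A

Final answer: |I_R1| = 0.01154 A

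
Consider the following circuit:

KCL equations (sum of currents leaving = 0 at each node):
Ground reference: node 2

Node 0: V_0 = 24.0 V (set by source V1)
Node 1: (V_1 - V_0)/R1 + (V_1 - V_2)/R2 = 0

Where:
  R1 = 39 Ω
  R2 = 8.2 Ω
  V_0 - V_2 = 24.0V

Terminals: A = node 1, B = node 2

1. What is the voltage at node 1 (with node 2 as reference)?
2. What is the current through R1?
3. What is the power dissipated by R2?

Nodal analysis, taking node 2 as the 0 V reference.
Source V1 fixes V_0 = 24 V.
KCL at each unknown node (sum of currents leaving = 0; resistances in Ω):
  Node 1: (V_1 - 24)/39 + (V_1 - 0)/8.2 = 0
Collecting terms: 0.1476 × V_1 = 0.6154  =>  V_1 = 4.169 V
Part 1:
  Read off the nodal solution: V_1 = 4.169 V
Part 2:
  I_R1 = (V_0 - V_1)/R1 = (24 - 4.169)/39 = 0.5085 A
  Magnitude: I_R1 = 0.5085 A
Part 3:
  I_R2 = (V_1 - V_2)/R2 = (4.169 - 0)/8.2 = 0.5085 A
  P_R2 = I_R2² × R2 = (0.5085)² × 8.2 = 2.12 W

Final answers:
1. V_1 = 4.169 V
2. I_R1 = 0.5085 A
3. P_R2 = 2.12 W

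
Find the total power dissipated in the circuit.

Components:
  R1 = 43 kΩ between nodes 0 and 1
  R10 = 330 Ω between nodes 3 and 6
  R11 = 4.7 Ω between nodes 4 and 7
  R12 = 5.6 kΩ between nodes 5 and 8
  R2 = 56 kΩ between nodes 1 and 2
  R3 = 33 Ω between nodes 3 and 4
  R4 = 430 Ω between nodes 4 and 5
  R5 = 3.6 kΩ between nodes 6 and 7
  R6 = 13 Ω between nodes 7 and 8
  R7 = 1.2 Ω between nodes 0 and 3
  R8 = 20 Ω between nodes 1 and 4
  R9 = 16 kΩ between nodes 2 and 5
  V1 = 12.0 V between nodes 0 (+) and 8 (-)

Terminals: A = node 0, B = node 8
Nodal analysis, taking node 8 as the 0 V reference.
Source V1 fixes V_0 = 12 V.
KCL at each unknown node (sum of currents leaving = 0; resistances in Ω):
  Node 1: (V_1 - 12)/43000 + (V_1 - V_2)/56000 + (V_1 - V_4)/20 = 0
  Node 2: (V_2 - V_1)/56000 + (V_2 - V_5)/16000 = 0
  Node 3: (V_3 - V_4)/33 + (V_3 - 12)/1.2 + (V_3 - V_6)/330 = 0
  Node 4: (V_4 - V_3)/33 + (V_4 - V_5)/430 + (V_4 - V_1)/20 + (V_4 - V_7)/4.7 = 0
  Node 5: (V_5 - V_4)/430 + (V_5 - V_2)/16000 + (V_5 - 0)/5600 = 0
  Node 6: (V_6 - V_7)/3600 + (V_6 - V_3)/330 = 0
  Node 7: (V_7 - V_6)/3600 + (V_7 - 0)/13 + (V_7 - V_4)/4.7 = 0
Collecting terms (coefficients in siemens):
  0.05004·V_1 - 0.00001786·V_2 - 0.05·V_4 = 0.0002791
  0.00008036·V_2 - 0.00001786·V_1 - 0.0000625·V_5 = 0
  0.8667·V_3 - 0.0303·V_4 - 0.00303·V_6 = 10
  0.2954·V_4 - 0.05·V_1 - 0.0303·V_3 - 0.002326·V_5 - 0.2128·V_7 = 0
  0.002567·V_5 - 0.0000625·V_2 - 0.002326·V_4 = 0
  0.003308·V_6 - 0.00303·V_3 - 0.0002778·V_7 = 0
  0.29·V_7 - 0.2128·V_4 - 0.0002778·V_6 = 0
Solving these 7 simultaneous equations (Gaussian elimination) gives:
  V_1 = 4.108 V, V_2 = 3.879 V, V_3 = 11.72 V, V_4 = 4.105 V
  V_5 = 3.814 V, V_6 = 10.99 V, V_7 = 3.022 V
Power in each resistor, P = (ΔV)²/R:
  P_R1 = (12 - 4.108)²/43000 = 0.001448 W
  P_R2 = (4.108 - 3.879)²/56000 = 0.0000009379 W
  P_R3 = (11.72 - 4.105)²/33 = 1.758 W
  P_R4 = (4.105 - 3.814)²/430 = 0.000197 W
  P_R5 = (10.99 - 3.022)²/3600 = 0.01763 W
  P_R6 = (3.022 - 0)²/13 = 0.7027 W
  P_R7 = (12 - 11.72)²/1.2 = 0.06514 W
  P_R8 = (4.108 - 4.105)²/20 = 0.0000006439 W
  P_R9 = (3.879 - 3.814)²/16000 = 0.000000268 W
  P_R10 = (11.72 - 10.99)²/330 = 0.001616 W
  P_R11 = (4.105 - 3.022)²/4.7 = 0.2492 W
  P_R12 = (3.814 - 0)²/5600 = 0.002597 W
P_total = P_R1 + P_R2 + P_R3 + P_R4 + P_R5 + P_R6 + P_R7 + P_R8 + P_R9 + P_R10 + P_R11 + P_R12 = 2.798 W

Final answer: 2.798 W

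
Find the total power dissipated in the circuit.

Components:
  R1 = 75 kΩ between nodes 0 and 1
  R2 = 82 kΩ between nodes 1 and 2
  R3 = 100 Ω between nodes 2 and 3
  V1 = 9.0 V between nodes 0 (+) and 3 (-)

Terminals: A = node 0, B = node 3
Nodal analysis, taking node 3 as the 0 V reference.
Source V1 fixes V_0 = 9 V.
KCL at each unknown node (sum of currents leaving = 0; resistances in Ω):
  Node 1: (V_1 - 9)/75000 + (V_1 - V_2)/82000 = 0
  Node 2: (V_2 - V_1)/82000 + (V_2 - 0)/100 = 0
Collecting terms (coefficients in siemens):
  0.00002553·V_1 - 0.0000122·V_2 = 0.00012
  0.01001·V_2 - 0.0000122·V_1 = 0
Determinant D = (0.00002553)(0.01001) - (-0.0000122)(-0.0000122) = 0.0000002554
V_1 = [(0.00012)(0.01001) - (-0.0000122)(0)]/D = 4.703 V
V_2 = [(0.00002553)(0) - (0.00012)(-0.0000122)]/D = 0.005729 V
Power in each resistor, P = (ΔV)²/R:
  P_R1 = (9 - 4.703)²/75000 = 0.0002461 W
  P_R2 = (4.703 - 0.005729)²/82000 = 0.0002691 W
  P_R3 = (0.005729 - 0)²/100 = 0.0000003282 W
P_total = P_R1 + P_R2 + P_R3 = 0.0005156 W

Final answer: 0.0005156 W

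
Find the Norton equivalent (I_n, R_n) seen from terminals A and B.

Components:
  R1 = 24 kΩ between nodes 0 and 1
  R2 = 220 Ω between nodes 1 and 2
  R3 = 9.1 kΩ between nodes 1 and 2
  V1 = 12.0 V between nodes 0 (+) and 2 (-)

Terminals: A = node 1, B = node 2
Find the Thévenin equivalent first; then I_n = V_th/R_th and R_n = R_th.
Step 1 — V_th is the open-circuit voltage V_A - V_B (nothing connected across the terminals).
Nodal analysis, taking node 2 as the 0 V reference.
Source V1 fixes V_0 = 12 V.
KCL at each unknown node (sum of currents leaving = 0; resistances in Ω):
  Node 1: (V_1 - 12)/24000 + (V_1 - 0)/220 + (V_1 - 0)/9100 = 0
Collecting terms: 0.004697 × V_1 = 0.0005  =>  V_1 = 0.1065 V
V_th = V_1 - V_2 = 0.1065 - 0 = 0.1065 V
Step 2 — R_th: zero the source — replace V1 by a short circuit (node 2 merges into node 0) — and find the resistance seen between A (node 1) and B (node 0).
Reduce the network between node 1 (A) and node 0 (B) by series/parallel combination:
  Rp1 = R1 ‖ R2 ‖ R3 (parallel, all between nodes 0 and 1) = 1/(1/24000 + 1/220 + 1/9100) = 212.9 Ω
R_th = 212.9 Ω
I_n = V_th/R_th = 0.1065/212.9 = 0.0005 A, and R_n = R_th = 212.9 Ω

Final answer: I_n = 0.0005 A, R_n = 212.9 Ω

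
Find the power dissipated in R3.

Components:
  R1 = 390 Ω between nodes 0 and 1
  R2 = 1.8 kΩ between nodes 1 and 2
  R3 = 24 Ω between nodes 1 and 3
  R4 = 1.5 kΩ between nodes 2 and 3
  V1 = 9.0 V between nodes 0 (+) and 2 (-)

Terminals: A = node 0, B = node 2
Nodal analysis, taking node 2 as the 0 V reference.
Source V1 fixes V_0 = 9 V.
KCL at each unknown node (sum of currents leaving = 0; resistances in Ω):
  Node 1: (V_1 - 9)/390 + (V_1 - 0)/1800 + (V_1 - V_3)/24 = 0
  Node 3: (V_3 - V_1)/24 + (V_3 - 0)/1500 = 0
Collecting terms (coefficients in siemens):
  0.04479·V_1 - 0.04167·V_3 = 0.02308
  0.04233·V_3 - 0.04167·V_1 = 0
Determinant D = (0.04479)(0.04233) - (-0.04167)(-0.04167) = 0.0001598
V_1 = [(0.02308)(0.04233) - (-0.04167)(0)]/D = 6.112 V
V_3 = [(0.04479)(0) - (0.02308)(-0.04167)]/D = 6.016 V
I_R3 = (V_1 - V_3)/R3 = (6.112 - 6.016)/24 = 0.00401 A
P_R3 = I_R3² × R3 = (0.00401)² × 24 = 0.000386 W

Final answer: 0.000386 W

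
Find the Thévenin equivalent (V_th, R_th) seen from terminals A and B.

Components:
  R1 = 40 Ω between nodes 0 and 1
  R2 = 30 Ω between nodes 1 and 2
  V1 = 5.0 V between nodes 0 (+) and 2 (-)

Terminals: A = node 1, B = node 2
Step 1 — V_th is the open-circuit voltage V_A - V_B (nothing connected across the terminals).
Nodal analysis, taking node 2 as the 0 V reference.
Source V1 fixes V_0 = 5 V.
KCL at each unknown node (sum of currents leaving = 0; resistances in Ω):
  Node 1: (V_1 - 5)/40 + (V_1 - 0)/30 = 0
Collecting terms: 0.05833 × V_1 = 0.125  =>  V_1 = 2.143 V
V_th = V_1 - V_2 = 2.143 - 0 = 2.143 V
Step 2 — R_th: zero the source — replace V1 by a short circuit (node 2 merges into node 0) — and find the resistance seen between A (node 1) and B (node 0).
Reduce the network between node 1 (A) and node 0 (B) by series/parallel combination:
  Rp1 = R1 ‖ R2 (parallel, both between nodes 0 and 1) = 1/(1/40 + 1/30) = 17.14 Ω
R_th = 17.14 Ω

Final answer: V_th = 2.143 V, R_th = 17.14 Ω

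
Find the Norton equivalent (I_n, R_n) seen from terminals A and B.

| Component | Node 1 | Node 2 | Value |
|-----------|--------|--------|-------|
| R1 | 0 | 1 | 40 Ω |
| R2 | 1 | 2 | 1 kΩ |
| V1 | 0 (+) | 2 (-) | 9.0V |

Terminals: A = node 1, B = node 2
Find the Thévenin equivalent first; then I_n = V_th/R_th and R_n = R_th.
Step 1 — V_th is the open-circuit voltage V_A - V_B (nothing connected across the terminals).
Nodal analysis, taking node 2 as the 0 V reference.
Source V1 fixes V_0 = 9 V.
KCL at each unknown node (sum of currents leaving = 0; resistances in Ω):
  Node 1: (V_1 - 9)/40 + (V_1 - 0)/1000 = 0
Collecting terms: 0.026 × V_1 = 0.225  =>  V_1 = 8.654 V
V_th = V_1 - V_2 = 8.654 - 0 = 8.654 V
Step 2 — R_th: zero the source — replace V1 by a short circuit (node 2 merges into node 0) — and find the resistance seen between A (node 1) and B (node 0).
Reduce the network between node 1 (A) and node 0 (B) by series/parallel combination:
  Rp1 = R1 ‖ R2 (parallel, both between nodes 0 and 1) = 1/(1/40 + 1/1000) = 38.46 Ω
R_th = 38.46 Ω
I_n = V_th/R_th = 8.654/38.46 = 0.225 A, and R_n = R_th = 38.46 Ω

Final answer: I_n = 0.225 A, R_n = 38.46 Ω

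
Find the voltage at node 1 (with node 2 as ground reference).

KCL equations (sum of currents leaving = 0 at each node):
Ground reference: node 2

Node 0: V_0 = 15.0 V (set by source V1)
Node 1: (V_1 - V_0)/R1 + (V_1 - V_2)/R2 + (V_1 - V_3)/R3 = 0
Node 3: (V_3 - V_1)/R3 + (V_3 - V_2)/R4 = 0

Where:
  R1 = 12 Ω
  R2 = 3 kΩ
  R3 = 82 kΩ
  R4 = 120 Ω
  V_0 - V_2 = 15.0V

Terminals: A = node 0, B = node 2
Nodal analysis, taking node 2 as the 0 V reference.
Source V1 fixes V_0 = 15 V.
KCL at each unknown node (sum of currents leaving = 0; resistances in Ω):
  Node 1: (V_1 - 15)/12 + (V_1 - 0)/3000 + (V_1 - V_3)/82000 = 0
  Node 3: (V_3 - V_1)/82000 + (V_3 - 0)/120 = 0
Collecting terms (coefficients in siemens):
  0.08368·V_1 - 0.0000122·V_3 = 1.25
  0.008346·V_3 - 0.0000122·V_1 = 0
Determinant D = (0.08368)(0.008346) - (-0.0000122)(-0.0000122) = 0.0006983
V_1 = [(1.25)(0.008346) - (-0.0000122)(0)]/D = 14.94 V
V_3 = [(0.08368)(0) - (1.25)(-0.0000122)]/D = 0.02183 V
The requested potential is V_1 = 14.94 V.

Final answer: V_1 = 14.94 V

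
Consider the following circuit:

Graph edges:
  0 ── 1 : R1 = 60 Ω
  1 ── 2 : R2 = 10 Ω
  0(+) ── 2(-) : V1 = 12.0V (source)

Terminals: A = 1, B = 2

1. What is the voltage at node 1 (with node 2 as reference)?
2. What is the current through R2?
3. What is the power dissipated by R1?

Nodal analysis, taking node 2 as the 0 V reference.
Source V1 fixes V_0 = 12 V.
KCL at each unknown node (sum of currents leaving = 0; resistances in Ω):
  Node 1: (V_1 - 12)/60 + (V_1 - 0)/10 = 0
Collecting terms: 0.1167 × V_1 = 0.2  =>  V_1 = 1.714 V
Part 1:
  Read off the nodal solution: V_1 = 1.714 V
Part 2:
  I_R2 = (V_1 - V_2)/R2 = (1.714 - 0)/10 = 0.1714 A
  Magnitude: I_R2 = 0.1714 A
Part 3:
  I_R1 = (V_0 - V_1)/R1 = (12 - 1.714)/60 = 0.1714 A
  P_R1 = I_R1² × R1 = (0.1714)² × 60 = 1.763 W

Final answers:
1. V_1 = 1.714 V
2. I_R2 = 0.1714 A
3. P_R1 = 1.763 W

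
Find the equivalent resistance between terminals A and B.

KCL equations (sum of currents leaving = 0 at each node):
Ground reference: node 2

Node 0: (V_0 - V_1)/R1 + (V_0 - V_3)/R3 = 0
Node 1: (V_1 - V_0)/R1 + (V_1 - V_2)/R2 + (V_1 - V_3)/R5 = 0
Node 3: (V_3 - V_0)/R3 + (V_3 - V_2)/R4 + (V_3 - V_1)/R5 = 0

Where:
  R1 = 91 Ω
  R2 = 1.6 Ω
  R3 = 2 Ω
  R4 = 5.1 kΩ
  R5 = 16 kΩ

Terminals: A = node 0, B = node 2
The network is not a plain series/parallel combination. Inject a 1 A test current into terminal A (node 0) and return it from terminal B (node 2); then R_eq = V_A / (1 A).
Nodal analysis, taking node 2 as the 0 V reference.
Current source I_test pushes 1 A into node 0 and draws it out of node 2.
KCL at each unknown node (sum of currents leaving = 0; resistances in Ω):
  Node 0: (V_0 - V_1)/91 + (V_0 - V_3)/2 - 1 = 0
  Node 1: (V_1 - V_0)/91 + (V_1 - 0)/1.6 + (V_1 - V_3)/16000 = 0
  Node 3: (V_3 - V_0)/2 + (V_3 - V_1)/16000 + (V_3 - 0)/5100 = 0
Collecting terms (coefficients in siemens):
  0.511·V_0 - 0.01099·V_1 - 0.5·V_3 = 1
  0.6361·V_1 - 0.01099·V_0 - 0.0000625·V_3 = 0
  0.5003·V_3 - 0.5·V_0 - 0.0000625·V_1 = 0
Solving these 3 simultaneous equations (Gaussian elimination) gives:
  V_0 = 90.45 V, V_1 = 1.572 V, V_3 = 90.41 V
R_eq = V_0 / 1 A = 90.45 Ω

Final answer: 90.45 Ω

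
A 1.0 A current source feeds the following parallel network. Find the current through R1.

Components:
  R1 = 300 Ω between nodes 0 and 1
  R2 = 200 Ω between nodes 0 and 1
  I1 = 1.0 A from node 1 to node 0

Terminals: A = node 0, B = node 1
All resistors sit directly between nodes 0 and 1, so they are in parallel and share one voltage V; the full source current 1 A splits among them.
1/R_par = 1/300 + 1/200 = 0.008333 S  =>  R_par = 120 Ω
V = I × R_par = 1 × 120 = 120 V
I_R1 = V/R1 = 120/300 = 0.4 A

Final answer: 0.4 A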